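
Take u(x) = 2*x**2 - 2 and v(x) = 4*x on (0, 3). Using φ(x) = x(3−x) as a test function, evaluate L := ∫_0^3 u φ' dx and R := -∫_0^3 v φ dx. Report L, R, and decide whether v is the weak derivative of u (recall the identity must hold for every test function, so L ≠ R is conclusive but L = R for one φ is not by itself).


LHS = -27, RHS = -27. Yes, v = u' weakly.

u(x) = 2*x**2 - 2, classical derivative u'(x) = 4*x.
φ(x) = x(3−x), so φ'(x) = 3 - 2*x.
Note φ(0) = φ(3) = 0, so the boundary term u·φ vanishes.
LHS = ∫_0^3 u(x) φ'(x) dx = ∫_0^3 (-4*x^3 + 6*x^2 + 4*x - 6) dx. Term by term:
  ∫_0^3 -4*x^3 dx = -81;  ∫_0^3 6*x^2 dx = 54;  ∫_0^3 4*x dx = 18;
  ∫_0^3 -6 dx = -18.
Sum: -81 + 54 + 18 − 18 = -27.
So LHS = -27.
∫_0^3 v(x) φ(x) dx = ∫_0^3 (-4*x^3 + 12*x^2) dx. Term by term:
  ∫_0^3 -4*x^3 dx = -81;  ∫_0^3 12*x^2 dx = 108.
Sum: -81 + 108 = 27.
So RHS = -∫_0^3 v(x) φ(x) dx = -27.
LHS = RHS, so the identity holds for this test φ.
Moreover u is smooth here and v(x) = u'(x) = 4*x pointwise, so the identity holds for every test function. Hence v is the weak derivative of u.


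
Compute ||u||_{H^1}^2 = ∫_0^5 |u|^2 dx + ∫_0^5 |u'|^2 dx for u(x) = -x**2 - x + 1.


||u||_{H^1}^2 = 2195/2

The H^1 norm (squared) on an interval (0, L) is
  ||u||_{H^1}^2 = ∫_0^L u(x)^2 dx + ∫_0^L u'(x)^2 dx.
Compute u'(x) = -2*x - 1.
Then u(x)^2 = x**4 + 2*x**3 - x**2 - 2*x + 1 and u'(x)^2 = 4*x**2 + 4*x + 1.
Integrate each monomial from 0 to 5 using ∫_0^5 c·x^n dx = c·5^(n+1)/(n+1):
  ∫_0^5 u(x)^2 dx = ∫_0^5 (x^4 + 2*x^3 - x^2 - 2*x + 1) dx. Term by term:
    ∫_0^5 x^4 dx = 625;  ∫_0^5 2*x^3 dx = 625/2;  ∫_0^5 -x^2 dx = -125/3;
    ∫_0^5 -2*x dx = -25;  ∫_0^5 1 dx = 5.
  Sum: 625 + 625/2 − 125/3 − 25 + 5 = 5255/6.
  ∫_0^5 u'(x)^2 dx = ∫_0^5 (4*x^2 + 4*x + 1) dx. Term by term:
    ∫_0^5 4*x^2 dx = 500/3;  ∫_0^5 4*x dx = 50;  ∫_0^5 1 dx = 5.
  Sum: 500/3 + 50 + 5 = 665/3.
Adding: ||u||_{H^1}^2 = 5255/6 + 665/3 = 2195/2.


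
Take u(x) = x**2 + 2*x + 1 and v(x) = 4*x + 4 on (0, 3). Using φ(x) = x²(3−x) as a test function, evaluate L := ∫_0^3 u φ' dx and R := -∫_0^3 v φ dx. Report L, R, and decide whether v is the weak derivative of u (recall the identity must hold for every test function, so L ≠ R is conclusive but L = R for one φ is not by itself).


LHS = -189/5, RHS = -378/5. No, v is not the weak derivative of u.

u(x) = x**2 + 2*x + 1, classical derivative u'(x) = 2*x + 2.
φ(x) = x²(3−x), so φ'(x) = 3*x*(2 - x).
Note φ(0) = φ(3) = 0, so the boundary term u·φ vanishes.
LHS = ∫_0^3 u(x) φ'(x) dx = ∫_0^3 (-3*x^4 + 9*x^2 + 6*x) dx. Term by term:
  ∫_0^3 -3*x^4 dx = -729/5;  ∫_0^3 9*x^2 dx = 81;  ∫_0^3 6*x dx = 27.
Sum: -729/5 + 81 + 27 = -189/5.
So LHS = -189/5.
∫_0^3 v(x) φ(x) dx = ∫_0^3 (-4*x^4 + 8*x^3 + 12*x^2) dx. Term by term:
  ∫_0^3 -4*x^4 dx = -972/5;  ∫_0^3 8*x^3 dx = 162;  ∫_0^3 12*x^2 dx = 108.
Sum: -972/5 + 162 + 108 = 378/5.
So RHS = -∫_0^3 v(x) φ(x) dx = -378/5.
LHS − RHS = 189/5 ≠ 0, so the identity fails.
(For a valid weak derivative the identity must hold for EVERY test function, in particular this one. The failure shows v is NOT the weak derivative of u.)
Correct weak derivative would be u'(x) = 2*x + 2.


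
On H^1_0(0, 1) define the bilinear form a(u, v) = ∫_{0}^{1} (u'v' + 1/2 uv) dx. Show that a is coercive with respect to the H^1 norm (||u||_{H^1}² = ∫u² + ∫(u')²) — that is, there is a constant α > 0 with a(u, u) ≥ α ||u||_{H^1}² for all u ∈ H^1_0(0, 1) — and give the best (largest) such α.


α = (1/2 + π^2)/(1 + π^2)

Coercivity of a(·,·) on H^1_0(0, 1) means a(u, u) ≥ α ||u||_{H^1}² for every u ∈ H^1_0.
The interval has length L = 1, and Poincaré/coercivity depend only on L. Here a(u, u) = ∫(u')² + (1/2)·∫u².
Here 0 < c = 1/2 < 1. The condition a(u,u) ≥ α||u||_{H^1}² reads (1−α)∫(u')² ≥ (α−c)∫u². Any admissible α is ≤ 1 (rapidly oscillating u have ∫u²/∫(u')² → 0), and α = 1 would force 0 ≥ (1−c)∫u², impossible since c < 1; so 1−α > 0. By the sharp Poincaré inequality on H^1_0 of an interval of length L, ∫(u')² ≥ (π/L)²∫u² with equality for the first sine mode sin(π(x−x₀)/L) (x₀ the left endpoint), so the inequality holds for all u iff (1−α)(π/L)² ≥ α − c, i.e. α ≤ ((π/L)² + c)/((π/L)² + 1) = (1 + c(L/π)²)/(1 + (L/π)²). With (π/L)² = π^2 and c = 1/2, the largest admissible constant is α = ((π/L)² + c)/((π/L)² + 1).
Simplifying, α = (1/2 + π^2)/(1 + π^2).


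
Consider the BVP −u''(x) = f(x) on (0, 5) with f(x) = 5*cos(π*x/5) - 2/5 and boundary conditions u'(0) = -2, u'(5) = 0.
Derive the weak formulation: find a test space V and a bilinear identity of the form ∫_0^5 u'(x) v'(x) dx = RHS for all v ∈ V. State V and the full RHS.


V = H^1(0, 5) (v unrestricted at boundary; u is determined up to an additive constant); weak form: ∫_0^5 u'v' dx = ∫_0^5 (5*cos(π*x/5) - 2/5) v dx + 2·v(0) for all v ∈ V.

Multiply both sides by a test function v and integrate from 0 to 5:
  ∫_0^5 −u''(x) v(x) dx = ∫_0^5 f(x) v(x) dx.
Integrate the LHS by parts once:
  ∫_0^5 −u'' v dx = −[u'(x) v(x)]_0^5 + ∫_0^5 u'(x) v'(x) dx.
Thus ∫_0^5 u'(x) v'(x) dx = ∫_0^5 f(x) v(x) dx + [u'(x) v(x)]_0^5.
Choose V so that boundary terms are either known or forced to vanish.
u has inhomogeneous Neumann u'(0) = -2, u'(5) = 0. [u' v]_0^5 = (0)·v(5) − (-2)·v(0) = 2·v(0). Take V = H^1(0, 5); boundary term becomes part of RHS.
Weak formulation: find u (satisfying any essential BC) such that ∫_0^5 u'(x) v'(x) dx = ∫_0^5 f v dx + 2·v(0) for all v ∈ V (Neumann data are natural BCs: they enter the RHS as boundary terms).
Substituting f(x) = 5*cos(π*x/5) - 2/5, the right-hand side is ∫_0^5 (5*cos(π*x/5) - 2/5) v dx + 2·v(0).
Compatibility check (pure Neumann): taking v ≡ 1 ∈ V gives 0 = ∫_0^5 f dx + (0) − (-2), i.e. ∫_0^5 f dx must equal u'(0) − u'(5) = -2. Indeed ∫_0^5 (5*cos(π*x/5) - 2/5) dx = -2, so the data are compatible. The solution is then unique only up to an additive constant (fix it e.g. by requiring ∫_0^5 u dx = 0).


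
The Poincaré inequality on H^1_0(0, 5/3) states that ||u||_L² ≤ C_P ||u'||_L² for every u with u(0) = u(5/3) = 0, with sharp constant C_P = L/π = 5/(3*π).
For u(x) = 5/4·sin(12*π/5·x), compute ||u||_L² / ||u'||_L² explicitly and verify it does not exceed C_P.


||u||_L² / ||u'||_L² = 5/(12*π) < C_P = 5/(3*π).

u(x) = 5/4·sin(12*π/5·x), so u'(x) = 3*π*cos(12*π*x/5).
Writing u(x) = A·sin(kπx/L) with A = 5/4 and k = 4, use ∫_0^L sin²(kπx/L) dx = L/2 and ∫_0^L cos²(kπx/L) dx = L/2.
u² = 25/16·sin²(12*π/5·x) and (u')² = 9*π^2·cos²(12*π/5·x), and each of sin², cos² integrates to L/2 = 5/6 over (0, 5/3).
∫_0^5/3 u² dx = 125/96, so ||u||_L² = 5*sqrt(30)/24.
∫_0^5/3 (u')² dx = 15*π^2/2, so ||u'||_L² = sqrt(30)*π/2.
Ratio ||u||_L² / ||u'||_L² = 5/(12*π).
Sharp Poincaré constant on H^1_0(0, 5/3) is C_P = L/π = 5/(3*π), achieved by sin(3*π/5·x).
This is the k = 4 harmonic; the ratio L/(kπ) is strictly less than C_P = L/π, consistent with the sharp inequality ||u||_L² ≤ C_P ||u'||_L².


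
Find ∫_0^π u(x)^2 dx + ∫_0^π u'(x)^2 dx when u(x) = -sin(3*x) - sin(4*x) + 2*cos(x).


||u||_{H^1(0,π)}^2 = -64/15 + 35*π/2

u'(x) = -2*sin(x) - 3*cos(3*x) - 4*cos(4*x).
Expand u² and (u')² and integrate term by term on (0, π), using: for integers n ≥ 1, ∫_0^π sin²(nx) dx = ∫_0^π cos²(nx) dx = π/2; for n ≠ n', ∫_0^π sin(nx)sin(n'x) dx = ∫_0^π cos(nx)cos(n'x) dx = 0; and by product-to-sum, ∫_0^π sin(nx)cos(n'x) dx = ½∫_0^π [sin((n+n')x) + sin((n−n')x)] dx, which is 0 when n+n' is even and 2n/(n²−n'²) when n+n' is odd (it need not vanish on (0, π)).
  u² squared terms: (-1)²·∫sin(3x)² dx = 1·π/2 = π/2;  (-1)²·∫sin(4x)² dx = 1·π/2 = π/2;  (2)²·∫cos(x)² dx = 4·π/2 = 2*π.
  u² cross terms: 2·(-1)·(-1)·∫sin(3x)·sin(4x) dx = 2·(0) = 0;  2·(-1)·(2)·∫sin(3x)·cos(x) dx = -4·(0) = 0;  2·(-1)·(2)·∫sin(4x)·cos(x) dx = -4·(8/15) = -32/15.
  So ∫_0^π u² dx = π/2 + π/2 + 2*π + 0 + 0 − 32/15 = -32/15 + 3*π.
  (u')² squared terms: (-4)²·∫cos(4x)² dx = 16·π/2 = 8*π;  (-3)²·∫cos(3x)² dx = 9·π/2 = 9*π/2;  (-2)²·∫sin(x)² dx = 4·π/2 = 2*π.
  (u')² cross terms: 2·(-4)·(-3)·∫cos(4x)·cos(3x) dx = 24·(0) = 0;  2·(-4)·(-2)·∫cos(4x)·sin(x) dx = 16·(-2/15) = -32/15;  2·(-3)·(-2)·∫cos(3x)·sin(x) dx = 12·(0) = 0.
  So ∫_0^π (u')² dx = 8*π + 9*π/2 + 2*π + 0 − 32/15 + 0 = -32/15 + 29*π/2.
||u||_{H^1}^2 = (-32/15 + 3*π) + (-32/15 + 29*π/2) = -64/15 + 35*π/2.


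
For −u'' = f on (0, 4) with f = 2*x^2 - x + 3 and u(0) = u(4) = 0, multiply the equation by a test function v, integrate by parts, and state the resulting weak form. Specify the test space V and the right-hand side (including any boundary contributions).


V = H^1_0(0, 4) (so v(0) = v(4) = 0); weak form: ∫_0^4 u'v' dx = ∫_0^4 (2*x^2 - x + 3) v dx for all v ∈ V.

Multiply both sides by a test function v and integrate from 0 to 4:
  ∫_0^4 −u''(x) v(x) dx = ∫_0^4 f(x) v(x) dx.
Integrate the LHS by parts once:
  ∫_0^4 −u'' v dx = −[u'(x) v(x)]_0^4 + ∫_0^4 u'(x) v'(x) dx.
Thus ∫_0^4 u'(x) v'(x) dx = ∫_0^4 f(x) v(x) dx + [u'(x) v(x)]_0^4.
Choose V so that boundary terms are either known or forced to vanish.
u is Dirichlet: u(0) = u(4) = 0. Let V = H^1_0(0, 4); then v(0) = v(4) = 0, and [u' v]_0^4 = 0.
Weak formulation: find u (satisfying any essential BC) such that ∫_0^4 u'(x) v'(x) dx = ∫_0^4 f v dx for all v ∈ V.
Substituting f(x) = 2*x^2 - x + 3, the right-hand side is ∫_0^4 (2*x^2 - x + 3) v dx.


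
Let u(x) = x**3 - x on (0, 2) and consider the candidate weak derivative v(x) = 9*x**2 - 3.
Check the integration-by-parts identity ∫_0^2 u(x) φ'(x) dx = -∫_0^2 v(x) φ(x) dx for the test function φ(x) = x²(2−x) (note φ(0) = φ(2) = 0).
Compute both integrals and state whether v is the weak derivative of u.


LHS = -76/15, RHS = -76/5. No, v is not the weak derivative of u.

u(x) = x**3 - x, classical derivative u'(x) = 3*x**2 - 1.
φ(x) = x²(2−x), so φ'(x) = x*(4 - 3*x).
Note φ(0) = φ(2) = 0, so the boundary term u·φ vanishes.
LHS = ∫_0^2 u(x) φ'(x) dx = ∫_0^2 (-3*x^5 + 4*x^4 + 3*x^3 - 4*x^2) dx. Term by term:
  ∫_0^2 -3*x^5 dx = -32;  ∫_0^2 4*x^4 dx = 128/5;  ∫_0^2 3*x^3 dx = 12;
  ∫_0^2 -4*x^2 dx = -32/3.
Sum: -32 + 128/5 + 12 − 32/3 = -76/15.
So LHS = -76/15.
∫_0^2 v(x) φ(x) dx = ∫_0^2 (-9*x^5 + 18*x^4 + 3*x^3 - 6*x^2) dx. Term by term:
  ∫_0^2 -9*x^5 dx = -96;  ∫_0^2 18*x^4 dx = 576/5;  ∫_0^2 3*x^3 dx = 12;
  ∫_0^2 -6*x^2 dx = -16.
Sum: -96 + 576/5 + 12 − 16 = 76/5.
So RHS = -∫_0^2 v(x) φ(x) dx = -76/5.
LHS − RHS = 152/15 ≠ 0, so the identity fails.
(For a valid weak derivative the identity must hold for EVERY test function, in particular this one. The failure shows v is NOT the weak derivative of u.)
Correct weak derivative would be u'(x) = 3*x**2 - 1.


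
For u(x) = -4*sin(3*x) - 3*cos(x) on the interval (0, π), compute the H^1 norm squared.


||u||_{H^1(0,π)}^2 = 89*π

u'(x) = 3*sin(x) - 12*cos(3*x).
Expand u² and (u')² and integrate term by term on (0, π), using: for integers n ≥ 1, ∫_0^π sin²(nx) dx = ∫_0^π cos²(nx) dx = π/2; for n ≠ n', ∫_0^π sin(nx)sin(n'x) dx = ∫_0^π cos(nx)cos(n'x) dx = 0; and by product-to-sum, ∫_0^π sin(nx)cos(n'x) dx = ½∫_0^π [sin((n+n')x) + sin((n−n')x)] dx, which is 0 when n+n' is even and 2n/(n²−n'²) when n+n' is odd (it need not vanish on (0, π)).
  u² squared terms: (-4)²·∫sin(3x)² dx = 16·π/2 = 8*π;  (-3)²·∫cos(x)² dx = 9·π/2 = 9*π/2.
  u² cross terms: 2·(-4)·(-3)·∫sin(3x)·cos(x) dx = 24·(0) = 0.
  So ∫_0^π u² dx = 8*π + 9*π/2 + 0 = 25*π/2.
  (u')² squared terms: (-12)²·∫cos(3x)² dx = 144·π/2 = 72*π;  (3)²·∫sin(x)² dx = 9·π/2 = 9*π/2.
  (u')² cross terms: 2·(-12)·(3)·∫cos(3x)·sin(x) dx = -72·(0) = 0.
  So ∫_0^π (u')² dx = 72*π + 9*π/2 + 0 = 153*π/2.
||u||_{H^1}^2 = (25*π/2) + (153*π/2) = 89*π.


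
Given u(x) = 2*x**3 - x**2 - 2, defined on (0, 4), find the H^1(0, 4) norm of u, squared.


||u||_{H^1}^2 = 432176/35

The H^1 norm (squared) on an interval (0, L) is
  ||u||_{H^1}^2 = ∫_0^L u(x)^2 dx + ∫_0^L u'(x)^2 dx.
Compute u'(x) = 6*x**2 - 2*x.
Then u(x)^2 = 4*x**6 - 4*x**5 + x**4 - 8*x**3 + 4*x**2 + 4 and u'(x)^2 = 36*x**4 - 24*x**3 + 4*x**2.
Integrate each monomial from 0 to 4 using ∫_0^4 c·x^n dx = c·4^(n+1)/(n+1):
  ∫_0^4 u(x)^2 dx = ∫_0^4 (4*x^6 - 4*x^5 + x^4 - 8*x^3 + 4*x^2 + 4) dx. Term by term:
    ∫_0^4 4*x^6 dx = 65536/7;  ∫_0^4 -4*x^5 dx = -8192/3;  ∫_0^4 x^4 dx = 1024/5;
    ∫_0^4 -8*x^3 dx = -512;  ∫_0^4 4*x^2 dx = 256/3;  ∫_0^4 4 dx = 16.
  Sum: 65536/7 − 8192/3 + 1024/5 − 512 + 256/3 + 16 = 674704/105.
  ∫_0^4 u'(x)^2 dx = ∫_0^4 (36*x^4 - 24*x^3 + 4*x^2) dx. Term by term:
    ∫_0^4 36*x^4 dx = 36864/5;  ∫_0^4 -24*x^3 dx = -1536;  ∫_0^4 4*x^2 dx = 256/3.
  Sum: 36864/5 − 1536 + 256/3 = 88832/15.
Adding: ||u||_{H^1}^2 = 674704/105 + 88832/15 = 432176/35.


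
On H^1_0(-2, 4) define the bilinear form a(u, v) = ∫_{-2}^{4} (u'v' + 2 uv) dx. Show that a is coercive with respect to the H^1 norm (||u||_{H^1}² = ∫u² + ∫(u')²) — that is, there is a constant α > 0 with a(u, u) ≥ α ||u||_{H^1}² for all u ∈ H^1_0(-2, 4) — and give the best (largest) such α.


α = 1

Coercivity of a(·,·) on H^1_0(-2, 4) means a(u, u) ≥ α ||u||_{H^1}² for every u ∈ H^1_0.
The interval has length L = 6, and Poincaré/coercivity depend only on L. Here a(u, u) = ∫(u')² + (2)·∫u².
Here c = 2 ≥ 1, so a(u,u) = ∫(u')² + c∫u² ≥ ∫(u')² + ∫u² = ||u||_{H^1}², i.e. α = 1 works. No larger α is possible: a(u,u) ≥ α||u||_{H^1}² means (1−α)∫(u')² ≥ (α−c)∫u², and for the modes u_n = sin(nπ(x−x₀)/L) (x₀ the left endpoint) one has ∫u_n²/∫(u_n')² = (L/(nπ))² → 0, so a(u_n,u_n)/||u_n||_{H^1}² → 1. Hence the optimal constant is α = 1.
Therefore α = 1.


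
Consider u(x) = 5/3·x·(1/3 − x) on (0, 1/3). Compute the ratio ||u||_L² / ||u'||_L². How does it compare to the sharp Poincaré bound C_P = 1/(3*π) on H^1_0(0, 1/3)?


||u||_L² / ||u'||_L² = sqrt(10)/30 < C_P = 1/(3*π).

u(x) = 5/3·x·(1/3 − x), so u'(x) = 5/9 - 10*x/3.
u(x) = 5/3·x·(1/3 − x) vanishes at x = 0 and x = 1/3, so u ∈ H^1_0(0, 1/3). Differentiate via the product rule and integrate the resulting polynomials term by term.
  ∫_0^1/3 u² dx = ∫_0^1/3 (25*x^4/9 - 50*x^3/27 + 25*x^2/81) dx. Term by term:
    ∫_0^1/3 25*x^4/9 dx = 5/2187;  ∫_0^1/3 -50*x^3/27 dx = -25/4374;  ∫_0^1/3 25*x^2/81 dx = 25/6561.
  Sum: 5/2187 − 25/4374 + 25/6561 = 5/13122.
  ∫_0^1/3 (u')² dx = ∫_0^1/3 (100*x^2/9 - 100*x/27 + 25/81) dx. Term by term:
    ∫_0^1/3 100*x^2/9 dx = 100/729;  ∫_0^1/3 -100*x/27 dx = -50/243;  ∫_0^1/3 25/81 dx = 25/243.
  Sum: 100/729 − 50/243 + 25/243 = 25/729.
∫_0^1/3 u² dx = 5/13122, so ||u||_L² = sqrt(10)/162.
∫_0^1/3 (u')² dx = 25/729, so ||u'||_L² = 5/27.
Ratio ||u||_L² / ||u'||_L² = sqrt(10)/30.
Sharp Poincaré constant on H^1_0(0, 1/3) is C_P = L/π = 1/(3*π), achieved by sin(3*π·x).
A polynomial bump cannot attain the sharp Poincaré constant (only the first sine eigenfunction does), so the ratio is strictly less than C_P, consistent with ||u||_L² ≤ C_P ||u'||_L².


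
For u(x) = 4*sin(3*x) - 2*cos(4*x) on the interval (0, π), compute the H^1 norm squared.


||u||_{H^1(0,π)}^2 = 1632/7 + 114*π

u'(x) = 8*sin(4*x) + 12*cos(3*x).
Expand u² and (u')² and integrate term by term on (0, π), using: for integers n ≥ 1, ∫_0^π sin²(nx) dx = ∫_0^π cos²(nx) dx = π/2; for n ≠ n', ∫_0^π sin(nx)sin(n'x) dx = ∫_0^π cos(nx)cos(n'x) dx = 0; and by product-to-sum, ∫_0^π sin(nx)cos(n'x) dx = ½∫_0^π [sin((n+n')x) + sin((n−n')x)] dx, which is 0 when n+n' is even and 2n/(n²−n'²) when n+n' is odd (it need not vanish on (0, π)).
  u² squared terms: (-2)²·∫cos(4x)² dx = 4·π/2 = 2*π;  (4)²·∫sin(3x)² dx = 16·π/2 = 8*π.
  u² cross terms: 2·(-2)·(4)·∫cos(4x)·sin(3x) dx = -16·(-6/7) = 96/7.
  So ∫_0^π u² dx = 2*π + 8*π + 96/7 = 96/7 + 10*π.
  (u')² squared terms: (8)²·∫sin(4x)² dx = 64·π/2 = 32*π;  (12)²·∫cos(3x)² dx = 144·π/2 = 72*π.
  (u')² cross terms: 2·(8)·(12)·∫sin(4x)·cos(3x) dx = 192·(8/7) = 1536/7.
  So ∫_0^π (u')² dx = 32*π + 72*π + 1536/7 = 1536/7 + 104*π.
||u||_{H^1}^2 = (96/7 + 10*π) + (1536/7 + 104*π) = 1632/7 + 114*π.


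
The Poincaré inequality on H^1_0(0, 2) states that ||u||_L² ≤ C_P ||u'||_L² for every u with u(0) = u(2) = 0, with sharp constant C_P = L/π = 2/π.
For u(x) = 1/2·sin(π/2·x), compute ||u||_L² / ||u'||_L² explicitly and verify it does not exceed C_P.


||u||_L² / ||u'||_L² = 2/π = C_P.

u(x) = 1/2·sin(π/2·x), so u'(x) = π*cos(π*x/2)/4.
Writing u(x) = A·sin(kπx/L) with A = 1/2 and k = 1, use ∫_0^L sin²(kπx/L) dx = L/2 and ∫_0^L cos²(kπx/L) dx = L/2.
u² = 1/4·sin²(π/2·x) and (u')² = π^2/16·cos²(π/2·x), and each of sin², cos² integrates to L/2 = 1 over (0, 2).
∫_0^2 u² dx = 1/4, so ||u||_L² = 1/2.
∫_0^2 (u')² dx = π^2/16, so ||u'||_L² = π/4.
Ratio ||u||_L² / ||u'||_L² = 2/π.
Sharp Poincaré constant on H^1_0(0, 2) is C_P = L/π = 2/π, achieved by sin(π/2·x).
This is the k = 1 eigenfunction (up to amplitude), so the ratio equals the sharp Poincaré constant exactly.


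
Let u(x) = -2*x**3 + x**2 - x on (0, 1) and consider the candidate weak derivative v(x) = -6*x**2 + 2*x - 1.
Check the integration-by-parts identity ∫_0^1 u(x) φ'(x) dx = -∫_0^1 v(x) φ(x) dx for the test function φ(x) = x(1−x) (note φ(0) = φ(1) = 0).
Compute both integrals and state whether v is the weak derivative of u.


LHS = 3/10, RHS = 3/10. Yes, v = u' weakly.

u(x) = -2*x**3 + x**2 - x, classical derivative u'(x) = -6*x**2 + 2*x - 1.
φ(x) = x(1−x), so φ'(x) = 1 - 2*x.
Note φ(0) = φ(1) = 0, so the boundary term u·φ vanishes.
LHS = ∫_0^1 u(x) φ'(x) dx = ∫_0^1 (4*x^4 - 4*x^3 + 3*x^2 - x) dx. Term by term:
  ∫_0^1 4*x^4 dx = 4/5;  ∫_0^1 -4*x^3 dx = -1;  ∫_0^1 3*x^2 dx = 1;
  ∫_0^1 -x dx = -1/2.
Sum: 4/5 − 1 + 1 − 1/2 = 3/10.
So LHS = 3/10.
∫_0^1 v(x) φ(x) dx = ∫_0^1 (6*x^4 - 8*x^3 + 3*x^2 - x) dx. Term by term:
  ∫_0^1 6*x^4 dx = 6/5;  ∫_0^1 -8*x^3 dx = -2;  ∫_0^1 3*x^2 dx = 1;
  ∫_0^1 -x dx = -1/2.
Sum: 6/5 − 2 + 1 − 1/2 = -3/10.
So RHS = -∫_0^1 v(x) φ(x) dx = 3/10.
LHS = RHS, so the identity holds for this test φ.
Moreover u is smooth here and v(x) = u'(x) = -6*x**2 + 2*x - 1 pointwise, so the identity holds for every test function. Hence v is the weak derivative of u.


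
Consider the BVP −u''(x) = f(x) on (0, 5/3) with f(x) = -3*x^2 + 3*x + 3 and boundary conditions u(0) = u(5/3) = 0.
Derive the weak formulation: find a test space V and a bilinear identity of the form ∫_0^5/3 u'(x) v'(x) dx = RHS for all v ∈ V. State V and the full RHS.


V = H^1_0(0, 5/3) (so v(0) = v(5/3) = 0); weak form: ∫_0^5/3 u'v' dx = ∫_0^5/3 (-3*x^2 + 3*x + 3) v dx for all v ∈ V.

Multiply both sides by a test function v and integrate from 0 to 5/3:
  ∫_0^5/3 −u''(x) v(x) dx = ∫_0^5/3 f(x) v(x) dx.
Integrate the LHS by parts once:
  ∫_0^5/3 −u'' v dx = −[u'(x) v(x)]_0^5/3 + ∫_0^5/3 u'(x) v'(x) dx.
Thus ∫_0^5/3 u'(x) v'(x) dx = ∫_0^5/3 f(x) v(x) dx + [u'(x) v(x)]_0^5/3.
Choose V so that boundary terms are either known or forced to vanish.
u is Dirichlet: u(0) = u(5/3) = 0. Let V = H^1_0(0, 5/3); then v(0) = v(5/3) = 0, and [u' v]_0^5/3 = 0.
Weak formulation: find u (satisfying any essential BC) such that ∫_0^5/3 u'(x) v'(x) dx = ∫_0^5/3 f v dx for all v ∈ V.
Substituting f(x) = -3*x^2 + 3*x + 3, the right-hand side is ∫_0^5/3 (-3*x^2 + 3*x + 3) v dx.


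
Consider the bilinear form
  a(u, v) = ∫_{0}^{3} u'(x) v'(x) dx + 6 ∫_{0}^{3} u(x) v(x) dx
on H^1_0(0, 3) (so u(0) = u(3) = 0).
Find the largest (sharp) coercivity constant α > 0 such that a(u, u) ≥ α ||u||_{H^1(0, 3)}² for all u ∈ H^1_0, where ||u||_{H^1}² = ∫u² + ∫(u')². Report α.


α = 1

Coercivity of a(·,·) on H^1_0(0, 3) means a(u, u) ≥ α ||u||_{H^1}² for every u ∈ H^1_0.
The interval has length L = 3, and Poincaré/coercivity depend only on L. Here a(u, u) = ∫(u')² + (6)·∫u².
Here c = 6 ≥ 1, so a(u,u) = ∫(u')² + c∫u² ≥ ∫(u')² + ∫u² = ||u||_{H^1}², i.e. α = 1 works. No larger α is possible: a(u,u) ≥ α||u||_{H^1}² means (1−α)∫(u')² ≥ (α−c)∫u², and for the modes u_n = sin(nπ(x−x₀)/L) (x₀ the left endpoint) one has ∫u_n²/∫(u_n')² = (L/(nπ))² → 0, so a(u_n,u_n)/||u_n||_{H^1}² → 1. Hence the optimal constant is α = 1.
Therefore α = 1.


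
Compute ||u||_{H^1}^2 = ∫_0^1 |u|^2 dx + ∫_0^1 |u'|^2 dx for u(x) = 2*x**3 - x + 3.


||u||_{H^1}^2 = 1397/105

The H^1 norm (squared) on an interval (0, L) is
  ||u||_{H^1}^2 = ∫_0^L u(x)^2 dx + ∫_0^L u'(x)^2 dx.
Compute u'(x) = 6*x**2 - 1.
Then u(x)^2 = 4*x**6 - 4*x**4 + 12*x**3 + x**2 - 6*x + 9 and u'(x)^2 = 36*x**4 - 12*x**2 + 1.
Integrate each monomial from 0 to 1 using ∫_0^1 c·x^n dx = c·1^(n+1)/(n+1):
  ∫_0^1 u(x)^2 dx = ∫_0^1 (4*x^6 - 4*x^4 + 12*x^3 + x^2 - 6*x + 9) dx. Term by term:
    ∫_0^1 4*x^6 dx = 4/7;  ∫_0^1 -4*x^4 dx = -4/5;  ∫_0^1 12*x^3 dx = 3;
    ∫_0^1 x^2 dx = 1/3;  ∫_0^1 -6*x dx = -3;  ∫_0^1 9 dx = 9.
  Sum: 4/7 − 4/5 + 3 + 1/3 − 3 + 9 = 956/105.
  ∫_0^1 u'(x)^2 dx = ∫_0^1 (36*x^4 - 12*x^2 + 1) dx. Term by term:
    ∫_0^1 36*x^4 dx = 36/5;  ∫_0^1 -12*x^2 dx = -4;  ∫_0^1 1 dx = 1.
  Sum: 36/5 − 4 + 1 = 21/5.
Adding: ||u||_{H^1}^2 = 956/105 + 21/5 = 1397/105.


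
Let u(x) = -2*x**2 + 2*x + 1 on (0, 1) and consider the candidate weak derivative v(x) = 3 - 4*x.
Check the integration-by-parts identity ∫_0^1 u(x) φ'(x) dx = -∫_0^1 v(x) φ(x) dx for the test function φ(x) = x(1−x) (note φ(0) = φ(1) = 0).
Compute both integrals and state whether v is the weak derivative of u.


LHS = 0, RHS = -1/6. No, v is not the weak derivative of u.

u(x) = -2*x**2 + 2*x + 1, classical derivative u'(x) = 2 - 4*x.
φ(x) = x(1−x), so φ'(x) = 1 - 2*x.
Note φ(0) = φ(1) = 0, so the boundary term u·φ vanishes.
LHS = ∫_0^1 u(x) φ'(x) dx = ∫_0^1 (4*x^3 - 6*x^2 + 1) dx. Term by term:
  ∫_0^1 4*x^3 dx = 1;  ∫_0^1 -6*x^2 dx = -2;  ∫_0^1 1 dx = 1.
Sum: 1 − 2 + 1 = 0.
So LHS = 0.
∫_0^1 v(x) φ(x) dx = ∫_0^1 (4*x^3 - 7*x^2 + 3*x) dx. Term by term:
  ∫_0^1 4*x^3 dx = 1;  ∫_0^1 -7*x^2 dx = -7/3;  ∫_0^1 3*x dx = 3/2.
Sum: 1 − 7/3 + 3/2 = 1/6.
So RHS = -∫_0^1 v(x) φ(x) dx = -1/6.
LHS − RHS = 1/6 ≠ 0, so the identity fails.
(For a valid weak derivative the identity must hold for EVERY test function, in particular this one. The failure shows v is NOT the weak derivative of u.)
Correct weak derivative would be u'(x) = 2 - 4*x.


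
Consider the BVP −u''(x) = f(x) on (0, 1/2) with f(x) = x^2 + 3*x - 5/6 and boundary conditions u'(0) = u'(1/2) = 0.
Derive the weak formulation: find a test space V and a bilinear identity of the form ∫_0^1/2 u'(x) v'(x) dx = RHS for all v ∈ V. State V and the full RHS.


V = H^1(0, 1/2) (no boundary constraint on v; u is determined up to an additive constant); weak form: ∫_0^1/2 u'v' dx = ∫_0^1/2 (x^2 + 3*x - 5/6) v dx for all v ∈ V.

Multiply both sides by a test function v and integrate from 0 to 1/2:
  ∫_0^1/2 −u''(x) v(x) dx = ∫_0^1/2 f(x) v(x) dx.
Integrate the LHS by parts once:
  ∫_0^1/2 −u'' v dx = −[u'(x) v(x)]_0^1/2 + ∫_0^1/2 u'(x) v'(x) dx.
Thus ∫_0^1/2 u'(x) v'(x) dx = ∫_0^1/2 f(x) v(x) dx + [u'(x) v(x)]_0^1/2.
Choose V so that boundary terms are either known or forced to vanish.
u has homogeneous Neumann: u'(0) = u'(1/2) = 0. So [u' v]_0^1/2 = 0·v(1/2) − 0·v(0) = 0 for any v; take V = H^1(0, 1/2).
Weak formulation: find u (satisfying any essential BC) such that ∫_0^1/2 u'(x) v'(x) dx = ∫_0^1/2 f v dx for all v ∈ V (homogeneous Neumann, so boundary terms vanish).
Substituting f(x) = x^2 + 3*x - 5/6, the right-hand side is ∫_0^1/2 (x^2 + 3*x - 5/6) v dx.
Compatibility check (pure Neumann): taking v ≡ 1 ∈ V gives 0 = ∫_0^1/2 f dx + (0) − (0), i.e. ∫_0^1/2 f dx must equal u'(0) − u'(1/2) = 0. Indeed ∫_0^1/2 (x^2 + 3*x - 5/6) dx = 0, so the data are compatible. The solution is then unique only up to an additive constant (fix it e.g. by requiring ∫_0^1/2 u dx = 0).


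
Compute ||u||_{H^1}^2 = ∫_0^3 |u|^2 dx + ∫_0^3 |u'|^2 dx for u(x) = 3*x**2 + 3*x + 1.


||u||_{H^1}^2 = 14799/10

The H^1 norm (squared) on an interval (0, L) is
  ||u||_{H^1}^2 = ∫_0^L u(x)^2 dx + ∫_0^L u'(x)^2 dx.
Compute u'(x) = 6*x + 3.
Then u(x)^2 = 9*x**4 + 18*x**3 + 15*x**2 + 6*x + 1 and u'(x)^2 = 36*x**2 + 36*x + 9.
Integrate each monomial from 0 to 3 using ∫_0^3 c·x^n dx = c·3^(n+1)/(n+1):
  ∫_0^3 u(x)^2 dx = ∫_0^3 (9*x^4 + 18*x^3 + 15*x^2 + 6*x + 1) dx. Term by term:
    ∫_0^3 9*x^4 dx = 2187/5;  ∫_0^3 18*x^3 dx = 729/2;  ∫_0^3 15*x^2 dx = 135;
    ∫_0^3 6*x dx = 27;  ∫_0^3 1 dx = 3.
  Sum: 2187/5 + 729/2 + 135 + 27 + 3 = 9669/10.
  ∫_0^3 u'(x)^2 dx = ∫_0^3 (36*x^2 + 36*x + 9) dx. Term by term:
    ∫_0^3 36*x^2 dx = 324;  ∫_0^3 36*x dx = 162;  ∫_0^3 9 dx = 27.
  Sum: 324 + 162 + 27 = 513.
Adding: ||u||_{H^1}^2 = 9669/10 + 513 = 14799/10.


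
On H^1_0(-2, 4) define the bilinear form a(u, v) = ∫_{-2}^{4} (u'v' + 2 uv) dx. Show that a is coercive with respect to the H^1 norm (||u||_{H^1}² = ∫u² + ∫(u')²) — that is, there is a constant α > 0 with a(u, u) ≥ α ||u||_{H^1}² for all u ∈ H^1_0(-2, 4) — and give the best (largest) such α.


α = 1

Coercivity of a(·,·) on H^1_0(-2, 4) means a(u, u) ≥ α ||u||_{H^1}² for every u ∈ H^1_0.
The interval has length L = 6, and Poincaré/coercivity depend only on L. Here a(u, u) = ∫(u')² + (2)·∫u².
Here c = 2 ≥ 1, so a(u,u) = ∫(u')² + c∫u² ≥ ∫(u')² + ∫u² = ||u||_{H^1}², i.e. α = 1 works. No larger α is possible: a(u,u) ≥ α||u||_{H^1}² means (1−α)∫(u')² ≥ (α−c)∫u², and for the modes u_n = sin(nπ(x−x₀)/L) (x₀ the left endpoint) one has ∫u_n²/∫(u_n')² = (L/(nπ))² → 0, so a(u_n,u_n)/||u_n||_{H^1}² → 1. Hence the optimal constant is α = 1.
Therefore α = 1.


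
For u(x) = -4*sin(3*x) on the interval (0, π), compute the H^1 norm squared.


||u||_{H^1(0,π)}^2 = 80*π

u'(x) = -12*cos(3*x).
Expand u² and (u')² and integrate term by term on (0, π), using: for integers n ≥ 1, ∫_0^π sin²(nx) dx = ∫_0^π cos²(nx) dx = π/2; for n ≠ n', ∫_0^π sin(nx)sin(n'x) dx = ∫_0^π cos(nx)cos(n'x) dx = 0; and by product-to-sum, ∫_0^π sin(nx)cos(n'x) dx = ½∫_0^π [sin((n+n')x) + sin((n−n')x)] dx, which is 0 when n+n' is even and 2n/(n²−n'²) when n+n' is odd (it need not vanish on (0, π)).
  u² squared terms: (-4)²·∫sin(3x)² dx = 16·π/2 = 8*π.
  So ∫_0^π u² dx = 8*π.
  (u')² squared terms: (-12)²·∫cos(3x)² dx = 144·π/2 = 72*π.
  So ∫_0^π (u')² dx = 72*π.
||u||_{H^1}^2 = (8*π) + (72*π) = 80*π.


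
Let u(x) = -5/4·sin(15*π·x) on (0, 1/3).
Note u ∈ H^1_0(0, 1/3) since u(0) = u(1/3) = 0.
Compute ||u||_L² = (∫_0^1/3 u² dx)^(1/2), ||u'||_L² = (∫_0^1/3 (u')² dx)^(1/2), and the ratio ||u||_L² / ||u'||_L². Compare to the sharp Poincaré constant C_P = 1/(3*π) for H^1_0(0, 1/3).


||u||_L² / ||u'||_L² = 1/(15*π) < C_P = 1/(3*π).

u(x) = -5/4·sin(15*π·x), so u'(x) = -75*π*cos(15*π*x)/4.
Writing u(x) = A·sin(kπx/L) with A = -5/4 and k = 5, use ∫_0^L sin²(kπx/L) dx = L/2 and ∫_0^L cos²(kπx/L) dx = L/2.
u² = 25/16·sin²(15*π·x) and (u')² = 5625*π^2/16·cos²(15*π·x), and each of sin², cos² integrates to L/2 = 1/6 over (0, 1/3).
∫_0^1/3 u² dx = 25/96, so ||u||_L² = 5*sqrt(6)/24.
∫_0^1/3 (u')² dx = 1875*π^2/32, so ||u'||_L² = 25*sqrt(6)*π/8.
Ratio ||u||_L² / ||u'||_L² = 1/(15*π).
Sharp Poincaré constant on H^1_0(0, 1/3) is C_P = L/π = 1/(3*π), achieved by sin(3*π·x).
This is the k = 5 harmonic; the ratio L/(kπ) is strictly less than C_P = L/π, consistent with the sharp inequality ||u||_L² ≤ C_P ||u'||_L².


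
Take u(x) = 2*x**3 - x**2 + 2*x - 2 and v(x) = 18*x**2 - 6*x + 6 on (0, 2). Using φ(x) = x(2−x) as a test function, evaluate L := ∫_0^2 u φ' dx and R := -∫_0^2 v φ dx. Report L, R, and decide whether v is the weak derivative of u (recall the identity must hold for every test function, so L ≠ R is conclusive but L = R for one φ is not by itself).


LHS = -48/5, RHS = -144/5. No, v is not the weak derivative of u.

u(x) = 2*x**3 - x**2 + 2*x - 2, classical derivative u'(x) = 6*x**2 - 2*x + 2.
φ(x) = x(2−x), so φ'(x) = 2 - 2*x.
Note φ(0) = φ(2) = 0, so the boundary term u·φ vanishes.
LHS = ∫_0^2 u(x) φ'(x) dx = ∫_0^2 (-4*x^4 + 6*x^3 - 6*x^2 + 8*x - 4) dx. Term by term:
  ∫_0^2 -4*x^4 dx = -128/5;  ∫_0^2 6*x^3 dx = 24;  ∫_0^2 -6*x^2 dx = -16;
  ∫_0^2 8*x dx = 16;  ∫_0^2 -4 dx = -8.
Sum: -128/5 + 24 − 16 + 16 − 8 = -48/5.
So LHS = -48/5.
∫_0^2 v(x) φ(x) dx = ∫_0^2 (-18*x^4 + 42*x^3 - 18*x^2 + 12*x) dx. Term by term:
  ∫_0^2 -18*x^4 dx = -576/5;  ∫_0^2 42*x^3 dx = 168;  ∫_0^2 -18*x^2 dx = -48;
  ∫_0^2 12*x dx = 24.
Sum: -576/5 + 168 − 48 + 24 = 144/5.
So RHS = -∫_0^2 v(x) φ(x) dx = -144/5.
LHS − RHS = 96/5 ≠ 0, so the identity fails.
(For a valid weak derivative the identity must hold for EVERY test function, in particular this one. The failure shows v is NOT the weak derivative of u.)
Correct weak derivative would be u'(x) = 6*x**2 - 2*x + 2.


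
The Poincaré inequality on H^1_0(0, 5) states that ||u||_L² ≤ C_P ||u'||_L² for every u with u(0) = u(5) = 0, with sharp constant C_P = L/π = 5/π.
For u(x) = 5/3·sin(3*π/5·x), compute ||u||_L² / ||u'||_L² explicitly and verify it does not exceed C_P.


||u||_L² / ||u'||_L² = 5/(3*π) < C_P = 5/π.

u(x) = 5/3·sin(3*π/5·x), so u'(x) = π*cos(3*π*x/5).
Writing u(x) = A·sin(kπx/L) with A = 5/3 and k = 3, use ∫_0^L sin²(kπx/L) dx = L/2 and ∫_0^L cos²(kπx/L) dx = L/2.
u² = 25/9·sin²(3*π/5·x) and (u')² = π^2·cos²(3*π/5·x), and each of sin², cos² integrates to L/2 = 5/2 over (0, 5).
∫_0^5 u² dx = 125/18, so ||u||_L² = 5*sqrt(10)/6.
∫_0^5 (u')² dx = 5*π^2/2, so ||u'||_L² = sqrt(10)*π/2.
Ratio ||u||_L² / ||u'||_L² = 5/(3*π).
Sharp Poincaré constant on H^1_0(0, 5) is C_P = L/π = 5/π, achieved by sin(π/5·x).
This is the k = 3 harmonic; the ratio L/(kπ) is strictly less than C_P = L/π, consistent with the sharp inequality ||u||_L² ≤ C_P ||u'||_L².


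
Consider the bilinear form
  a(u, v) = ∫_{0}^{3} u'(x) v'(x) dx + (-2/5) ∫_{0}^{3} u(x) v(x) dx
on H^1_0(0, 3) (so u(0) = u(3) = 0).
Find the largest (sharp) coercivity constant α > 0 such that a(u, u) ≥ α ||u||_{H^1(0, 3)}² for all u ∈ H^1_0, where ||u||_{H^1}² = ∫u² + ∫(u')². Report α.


α = (-18/5 + π^2)/(9 + π^2)

Coercivity of a(·,·) on H^1_0(0, 3) means a(u, u) ≥ α ||u||_{H^1}² for every u ∈ H^1_0.
The interval has length L = 3, and Poincaré/coercivity depend only on L. Here a(u, u) = ∫(u')² + (-2/5)·∫u².
Here c = -2/5 < 0 with |c| < (π/L)² = π^2/9, so coercivity still holds. The condition a(u,u) ≥ α||u||_{H^1}² reads (1−α)∫(u')² ≥ (α−c)∫u². Any admissible α is ≤ 1 (rapidly oscillating u have ∫u²/∫(u')² → 0), and α = 1 would force 0 ≥ (1−c)∫u², impossible since c < 1; so 1−α > 0. By the sharp Poincaré inequality on H^1_0 of an interval of length L, ∫(u')² ≥ (π/L)²∫u² with equality for the first sine mode sin(π(x−x₀)/L) (x₀ the left endpoint), so the inequality holds for all u iff (1−α)(π/L)² ≥ α − c, i.e. α ≤ ((π/L)² + c)/((π/L)² + 1) = (1 + c(L/π)²)/(1 + (L/π)²). (Direct route, valid since c ≤ 0: Poincaré gives c∫u² ≥ c(L/π)²∫(u')², so a(u,u) ≥ (1 + c(L/π)²)∫(u')², while ||u||_{H^1}² ≤ (1 + (L/π)²)∫(u')²; dividing yields the same α.) With (π/L)² = π^2/9 and c = -2/5, the largest admissible constant is α = ((π/L)² + c)/((π/L)² + 1).
Simplifying, α = (-18/5 + π^2)/(9 + π^2).


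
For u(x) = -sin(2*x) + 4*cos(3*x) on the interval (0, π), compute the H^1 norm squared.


||u||_{H^1(0,π)}^2 = 64 + 165*π/2

u'(x) = -12*sin(3*x) - 2*cos(2*x).
Expand u² and (u')² and integrate term by term on (0, π), using: for integers n ≥ 1, ∫_0^π sin²(nx) dx = ∫_0^π cos²(nx) dx = π/2; for n ≠ n', ∫_0^π sin(nx)sin(n'x) dx = ∫_0^π cos(nx)cos(n'x) dx = 0; and by product-to-sum, ∫_0^π sin(nx)cos(n'x) dx = ½∫_0^π [sin((n+n')x) + sin((n−n')x)] dx, which is 0 when n+n' is even and 2n/(n²−n'²) when n+n' is odd (it need not vanish on (0, π)).
  u² squared terms: (-1)²·∫sin(2x)² dx = 1·π/2 = π/2;  (4)²·∫cos(3x)² dx = 16·π/2 = 8*π.
  u² cross terms: 2·(-1)·(4)·∫sin(2x)·cos(3x) dx = -8·(-4/5) = 32/5.
  So ∫_0^π u² dx = π/2 + 8*π + 32/5 = 32/5 + 17*π/2.
  (u')² squared terms: (-12)²·∫sin(3x)² dx = 144·π/2 = 72*π;  (-2)²·∫cos(2x)² dx = 4·π/2 = 2*π.
  (u')² cross terms: 2·(-12)·(-2)·∫sin(3x)·cos(2x) dx = 48·(6/5) = 288/5.
  So ∫_0^π (u')² dx = 72*π + 2*π + 288/5 = 288/5 + 74*π.
||u||_{H^1}^2 = (32/5 + 17*π/2) + (288/5 + 74*π) = 64 + 165*π/2.


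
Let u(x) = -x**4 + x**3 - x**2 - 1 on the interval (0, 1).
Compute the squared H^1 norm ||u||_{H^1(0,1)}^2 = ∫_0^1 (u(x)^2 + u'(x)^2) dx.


||u||_{H^1}^2 = 4211/1260

The H^1 norm (squared) on an interval (0, L) is
  ||u||_{H^1}^2 = ∫_0^L u(x)^2 dx + ∫_0^L u'(x)^2 dx.
Compute u'(x) = -4*x**3 + 3*x**2 - 2*x.
Then u(x)^2 = x**8 - 2*x**7 + 3*x**6 - 2*x**5 + 3*x**4 - 2*x**3 + 2*x**2 + 1 and u'(x)^2 = 16*x**6 - 24*x**5 + 25*x**4 - 12*x**3 + 4*x**2.
Integrate each monomial from 0 to 1 using ∫_0^1 c·x^n dx = c·1^(n+1)/(n+1):
  ∫_0^1 u(x)^2 dx = ∫_0^1 (x^8 - 2*x^7 + 3*x^6 - 2*x^5 + 3*x^4 - 2*x^3 + 2*x^2 + 1) dx. Term by term:
    ∫_0^1 x^8 dx = 1/9;  ∫_0^1 -2*x^7 dx = -1/4;  ∫_0^1 3*x^6 dx = 3/7;
    ∫_0^1 -2*x^5 dx = -1/3;  ∫_0^1 3*x^4 dx = 3/5;  ∫_0^1 -2*x^3 dx = -1/2;
    ∫_0^1 2*x^2 dx = 2/3;  ∫_0^1 1 dx = 1.
  Sum: 1/9 − 1/4 + 3/7 − 1/3 + 3/5 − 1/2 + 2/3 + 1 = 2171/1260.
  ∫_0^1 u'(x)^2 dx = ∫_0^1 (16*x^6 - 24*x^5 + 25*x^4 - 12*x^3 + 4*x^2) dx. Term by term:
    ∫_0^1 16*x^6 dx = 16/7;  ∫_0^1 -24*x^5 dx = -4;  ∫_0^1 25*x^4 dx = 5;
    ∫_0^1 -12*x^3 dx = -3;  ∫_0^1 4*x^2 dx = 4/3.
  Sum: 16/7 − 4 + 5 − 3 + 4/3 = 34/21.
Adding: ||u||_{H^1}^2 = 2171/1260 + 34/21 = 4211/1260.


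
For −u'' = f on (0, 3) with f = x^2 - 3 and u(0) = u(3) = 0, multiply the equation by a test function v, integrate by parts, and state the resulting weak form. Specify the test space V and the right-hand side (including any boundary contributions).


V = H^1_0(0, 3) (so v(0) = v(3) = 0); weak form: ∫_0^3 u'v' dx = ∫_0^3 (x^2 - 3) v dx for all v ∈ V.

Multiply both sides by a test function v and integrate from 0 to 3:
  ∫_0^3 −u''(x) v(x) dx = ∫_0^3 f(x) v(x) dx.
Integrate the LHS by parts once:
  ∫_0^3 −u'' v dx = −[u'(x) v(x)]_0^3 + ∫_0^3 u'(x) v'(x) dx.
Thus ∫_0^3 u'(x) v'(x) dx = ∫_0^3 f(x) v(x) dx + [u'(x) v(x)]_0^3.
Choose V so that boundary terms are either known or forced to vanish.
u is Dirichlet: u(0) = u(3) = 0. Let V = H^1_0(0, 3); then v(0) = v(3) = 0, and [u' v]_0^3 = 0.
Weak formulation: find u (satisfying any essential BC) such that ∫_0^3 u'(x) v'(x) dx = ∫_0^3 f v dx for all v ∈ V.
Substituting f(x) = x^2 - 3, the right-hand side is ∫_0^3 (x^2 - 3) v dx.


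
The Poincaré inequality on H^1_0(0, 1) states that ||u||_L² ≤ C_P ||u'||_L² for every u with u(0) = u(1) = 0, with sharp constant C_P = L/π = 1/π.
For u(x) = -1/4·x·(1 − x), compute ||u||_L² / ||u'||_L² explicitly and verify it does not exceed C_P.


||u||_L² / ||u'||_L² = sqrt(10)/10 < C_P = 1/π.

u(x) = -1/4·x·(1 − x), so u'(x) = x/2 - 1/4.
u(x) = -1/4·x·(1 − x) vanishes at x = 0 and x = 1, so u ∈ H^1_0(0, 1). Differentiate via the product rule and integrate the resulting polynomials term by term.
  ∫_0^1 u² dx = ∫_0^1 (x^4/16 - x^3/8 + x^2/16) dx. Term by term:
    ∫_0^1 x^4/16 dx = 1/80;  ∫_0^1 -x^3/8 dx = -1/32;  ∫_0^1 x^2/16 dx = 1/48.
  Sum: 1/80 − 1/32 + 1/48 = 1/480.
  ∫_0^1 (u')² dx = ∫_0^1 (x^2/4 - x/4 + 1/16) dx. Term by term:
    ∫_0^1 x^2/4 dx = 1/12;  ∫_0^1 -x/4 dx = -1/8;  ∫_0^1 1/16 dx = 1/16.
  Sum: 1/12 − 1/8 + 1/16 = 1/48.
∫_0^1 u² dx = 1/480, so ||u||_L² = sqrt(30)/120.
∫_0^1 (u')² dx = 1/48, so ||u'||_L² = sqrt(3)/12.
Ratio ||u||_L² / ||u'||_L² = sqrt(10)/10.
Sharp Poincaré constant on H^1_0(0, 1) is C_P = L/π = 1/π, achieved by sin(π·x).
A polynomial bump cannot attain the sharp Poincaré constant (only the first sine eigenfunction does), so the ratio is strictly less than C_P, consistent with ||u||_L² ≤ C_P ||u'||_L².


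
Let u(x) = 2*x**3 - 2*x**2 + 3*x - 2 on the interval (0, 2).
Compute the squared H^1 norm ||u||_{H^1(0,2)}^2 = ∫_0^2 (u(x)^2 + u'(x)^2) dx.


||u||_{H^1}^2 = 19594/105

The H^1 norm (squared) on an interval (0, L) is
  ||u||_{H^1}^2 = ∫_0^L u(x)^2 dx + ∫_0^L u'(x)^2 dx.
Compute u'(x) = 6*x**2 - 4*x + 3.
Then u(x)^2 = 4*x**6 - 8*x**5 + 16*x**4 - 20*x**3 + 17*x**2 - 12*x + 4 and u'(x)^2 = 36*x**4 - 48*x**3 + 52*x**2 - 24*x + 9.
Integrate each monomial from 0 to 2 using ∫_0^2 c·x^n dx = c·2^(n+1)/(n+1):
  ∫_0^2 u(x)^2 dx = ∫_0^2 (4*x^6 - 8*x^5 + 16*x^4 - 20*x^3 + 17*x^2 - 12*x + 4) dx. Term by term:
    ∫_0^2 4*x^6 dx = 512/7;  ∫_0^2 -8*x^5 dx = -256/3;  ∫_0^2 16*x^4 dx = 512/5;
    ∫_0^2 -20*x^3 dx = -80;  ∫_0^2 17*x^2 dx = 136/3;  ∫_0^2 -12*x dx = -24;
    ∫_0^2 4 dx = 8.
  Sum: 512/7 − 256/3 + 512/5 − 80 + 136/3 − 24 + 8 = 1384/35.
  ∫_0^2 u'(x)^2 dx = ∫_0^2 (36*x^4 - 48*x^3 + 52*x^2 - 24*x + 9) dx. Term by term:
    ∫_0^2 36*x^4 dx = 1152/5;  ∫_0^2 -48*x^3 dx = -192;  ∫_0^2 52*x^2 dx = 416/3;
    ∫_0^2 -24*x dx = -48;  ∫_0^2 9 dx = 18.
  Sum: 1152/5 − 192 + 416/3 − 48 + 18 = 2206/15.
Adding: ||u||_{H^1}^2 = 1384/35 + 2206/15 = 19594/105.


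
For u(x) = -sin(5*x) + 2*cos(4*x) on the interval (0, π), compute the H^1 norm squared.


||u||_{H^1(0,π)}^2 = -680/9 + 47*π

u'(x) = -8*sin(4*x) - 5*cos(5*x).
Expand u² and (u')² and integrate term by term on (0, π), using: for integers n ≥ 1, ∫_0^π sin²(nx) dx = ∫_0^π cos²(nx) dx = π/2; for n ≠ n', ∫_0^π sin(nx)sin(n'x) dx = ∫_0^π cos(nx)cos(n'x) dx = 0; and by product-to-sum, ∫_0^π sin(nx)cos(n'x) dx = ½∫_0^π [sin((n+n')x) + sin((n−n')x)] dx, which is 0 when n+n' is even and 2n/(n²−n'²) when n+n' is odd (it need not vanish on (0, π)).
  u² squared terms: (-1)²·∫sin(5x)² dx = 1·π/2 = π/2;  (2)²·∫cos(4x)² dx = 4·π/2 = 2*π.
  u² cross terms: 2·(-1)·(2)·∫sin(5x)·cos(4x) dx = -4·(10/9) = -40/9.
  So ∫_0^π u² dx = π/2 + 2*π − 40/9 = -40/9 + 5*π/2.
  (u')² squared terms: (-8)²·∫sin(4x)² dx = 64·π/2 = 32*π;  (-5)²·∫cos(5x)² dx = 25·π/2 = 25*π/2.
  (u')² cross terms: 2·(-8)·(-5)·∫sin(4x)·cos(5x) dx = 80·(-8/9) = -640/9.
  So ∫_0^π (u')² dx = 32*π + 25*π/2 − 640/9 = -640/9 + 89*π/2.
||u||_{H^1}^2 = (-40/9 + 5*π/2) + (-640/9 + 89*π/2) = -680/9 + 47*π.


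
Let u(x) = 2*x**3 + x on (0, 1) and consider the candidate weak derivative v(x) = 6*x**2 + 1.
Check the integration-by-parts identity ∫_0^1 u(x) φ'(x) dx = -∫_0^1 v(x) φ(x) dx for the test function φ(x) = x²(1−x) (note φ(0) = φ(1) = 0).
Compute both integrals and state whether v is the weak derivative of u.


LHS = -17/60, RHS = -17/60. Yes, v = u' weakly.

u(x) = 2*x**3 + x, classical derivative u'(x) = 6*x**2 + 1.
φ(x) = x²(1−x), so φ'(x) = x*(2 - 3*x).
Note φ(0) = φ(1) = 0, so the boundary term u·φ vanishes.
LHS = ∫_0^1 u(x) φ'(x) dx = ∫_0^1 (-6*x^5 + 4*x^4 - 3*x^3 + 2*x^2) dx. Term by term:
  ∫_0^1 -6*x^5 dx = -1;  ∫_0^1 4*x^4 dx = 4/5;  ∫_0^1 -3*x^3 dx = -3/4;
  ∫_0^1 2*x^2 dx = 2/3.
Sum: -1 + 4/5 − 3/4 + 2/3 = -17/60.
So LHS = -17/60.
∫_0^1 v(x) φ(x) dx = ∫_0^1 (-6*x^5 + 6*x^4 - x^3 + x^2) dx. Term by term:
  ∫_0^1 -6*x^5 dx = -1;  ∫_0^1 6*x^4 dx = 6/5;  ∫_0^1 -x^3 dx = -1/4;
  ∫_0^1 x^2 dx = 1/3.
Sum: -1 + 6/5 − 1/4 + 1/3 = 17/60.
So RHS = -∫_0^1 v(x) φ(x) dx = -17/60.
LHS = RHS, so the identity holds for this test φ.
Moreover u is smooth here and v(x) = u'(x) = 6*x**2 + 1 pointwise, so the identity holds for every test function. Hence v is the weak derivative of u.
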